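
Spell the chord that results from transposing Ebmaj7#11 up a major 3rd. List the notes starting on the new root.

G – B – D – F# – C#

A major 3rd up from Eb is G, so the new chord is G major seventh sharp eleven.
- root: G
- major 3rd: B
- perfect 5th: D
- major 7th: F#
- augmented 11th: C#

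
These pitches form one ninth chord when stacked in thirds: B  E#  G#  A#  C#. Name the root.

Stacking in thirds gives A# – C# – E# – G# – B, so A# is the root — A# minor seventh flat nine.

A#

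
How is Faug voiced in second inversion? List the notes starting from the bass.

Faug = F–A–C#; second inversion → fifth (C#) lowest.

C# F A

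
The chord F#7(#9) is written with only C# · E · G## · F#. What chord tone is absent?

A#

The full F#7(#9) chord is F#, A#, C#, E, G##.
Comparing with the voicing, the major 3rd (3rd) — A# — is absent.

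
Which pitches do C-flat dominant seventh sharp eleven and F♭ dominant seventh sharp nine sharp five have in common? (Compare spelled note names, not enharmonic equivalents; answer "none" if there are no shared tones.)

C-flat dominant seventh sharp eleven = C-flat, E-flat, G-flat, B-double-flat, F.
F♭ dominant seventh sharp nine sharp five = F-flat, A-flat, C, E-double-flat, G.
Shared: none.

none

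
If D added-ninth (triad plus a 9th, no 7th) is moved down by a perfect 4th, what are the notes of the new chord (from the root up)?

A, C#, E, B

A perfect 4th down from D is A, so the new chord is A added-ninth.
- root: A
- major 3rd: C#
- perfect 5th: E
- major 9th: B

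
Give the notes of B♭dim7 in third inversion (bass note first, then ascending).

Abb, Bb, Db, Fb

B♭dim7 = Bb–Db–Fb–Abb; third inversion → seventh (Abb) lowest.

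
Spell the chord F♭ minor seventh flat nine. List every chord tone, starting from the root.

F-flat A-double-flat C-flat E-double-flat G-double-flat

Root F-flat, quality minor seventh flat nine:
Root: F-flat
Minor 3rd (3rd): A-double-flat
Perfect 5th (5th): C-flat
Minor 7th (7th): E-double-flat
Minor 9th (9th): G-double-flat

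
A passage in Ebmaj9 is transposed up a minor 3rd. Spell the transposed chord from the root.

E♭ up a minor 3rd → G♭. New chord: G♭ major ninth.
Root: G♭
Major 3rd (3rd): B♭
Perfect 5th (5th): D♭
Major 7th (7th): F
Major 9th (9th): A♭

G♭ B♭ D♭ F A♭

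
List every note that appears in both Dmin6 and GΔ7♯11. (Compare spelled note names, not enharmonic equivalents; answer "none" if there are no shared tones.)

D, B

Dmin6: D F A B
GΔ7♯11: G B D F# C#
Common to both → D, B.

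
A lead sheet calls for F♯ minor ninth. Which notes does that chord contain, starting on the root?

F-sharp A C-sharp E G-sharp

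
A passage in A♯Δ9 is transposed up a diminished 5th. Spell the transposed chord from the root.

A diminished 5th up from A♯ is E, so the new chord is E major ninth.
Root: E
Major 3rd (3rd): G♯
Perfect 5th (5th): B
Major 7th (7th): D♯
Major 9th (9th): F♯

E – G♯ – B – D♯ – F♯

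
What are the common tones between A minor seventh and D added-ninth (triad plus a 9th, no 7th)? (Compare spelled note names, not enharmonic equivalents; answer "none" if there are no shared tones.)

A minor seventh = A, C, E, G.
D added-ninth = D, F-sharp, A, E.
Shared: A, E.

A, E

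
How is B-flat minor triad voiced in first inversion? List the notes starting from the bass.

D♭ – F – B♭

B-flat minor triad = B♭–D♭–F; first inversion → third (D♭) lowest.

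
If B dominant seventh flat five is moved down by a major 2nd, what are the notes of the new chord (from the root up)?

Transposed root: B → A (major 2nd down). So we spell A dominant seventh flat five:
- root: A
- major 3rd: C-sharp
- diminished 5th: E-flat
- minor 7th: G

A, C-sharp, E-flat, G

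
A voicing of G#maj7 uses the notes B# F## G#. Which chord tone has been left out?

G#maj7 = G#, B#, D#, F##. The voicing lacks the 5th (perfect 5th), D#.

D#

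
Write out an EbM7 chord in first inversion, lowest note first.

G  Bb  D  Eb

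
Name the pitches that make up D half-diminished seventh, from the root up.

D half-diminished seventh is a half-diminished seventh built on D.
Root: D
Minor 3rd (3rd): F
Diminished 5th (5th): A-flat
Minor 7th (7th): C

D, F, A-flat, C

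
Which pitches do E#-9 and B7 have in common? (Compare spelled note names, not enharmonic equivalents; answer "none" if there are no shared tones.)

D#

E#-9: E# G# B# D# F##
B7: B D# F# A
Common to both → D#.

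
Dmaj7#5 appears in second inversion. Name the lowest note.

Dmaj7#5 = D–F#–A#–C#. Second inversion → fifth in the bass = A#.

A#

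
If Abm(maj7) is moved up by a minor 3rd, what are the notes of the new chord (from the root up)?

A minor 3rd up from Ab is Cb, so the new chord is Cb minor-major seventh.
Cb — root
Ebb — minor 3rd
Gb — perfect 5th
Bb — major 7th

Cb  Ebb  Gb  Bb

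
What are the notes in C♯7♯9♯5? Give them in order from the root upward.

C♯, E♯, G𝄪, B, D𝄪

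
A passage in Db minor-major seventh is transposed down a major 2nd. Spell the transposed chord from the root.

Cb – Ebb – Gb – Bb

A major 2nd down from Db is Cb, so the new chord is Cb minor-major seventh.
Cb — root
Ebb — minor 3rd
Gb — perfect 5th
Bb — major 7th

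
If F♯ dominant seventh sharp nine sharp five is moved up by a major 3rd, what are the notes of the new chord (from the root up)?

Transposed root: F# → A# (major 3rd up). So we spell A# dominant seventh sharp nine sharp five:
root → A#
3rd (major 3rd) → C##
5th (augmented 5th) → E##
7th (minor 7th) → G#
9th (augmented 9th) → B##

A#  C##  E##  G#  B##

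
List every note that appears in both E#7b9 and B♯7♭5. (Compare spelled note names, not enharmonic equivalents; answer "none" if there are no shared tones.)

B#  F#

E#7b9: E# G## B# D# F#
B♯7♭5: B# D## F# A#
Common to both → B#, F#.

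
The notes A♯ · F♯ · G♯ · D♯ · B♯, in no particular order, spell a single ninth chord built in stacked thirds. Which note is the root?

G♯

Stacking in thirds gives G♯ – B♯ – D♯ – F♯ – A♯, so G♯ is the root — G♯ dominant ninth.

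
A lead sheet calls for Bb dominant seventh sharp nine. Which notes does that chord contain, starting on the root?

B-flat D F A-flat C-sharp

Bb dominant seventh sharp nine is a dominant seventh sharp nine built on B-flat.
B-flat — root
D — major 3rd
F — perfect 5th
A-flat — minor 7th
C-sharp — augmented 9th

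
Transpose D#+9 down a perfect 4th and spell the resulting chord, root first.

A#, C##, E##, G#, B#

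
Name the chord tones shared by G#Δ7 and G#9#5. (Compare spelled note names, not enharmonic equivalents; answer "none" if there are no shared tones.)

G♯ – B♯

G#Δ7: G♯ B♯ D♯ F𝄪
G#9#5: G♯ B♯ D𝄪 F♯ A♯
Common to both → G♯, B♯.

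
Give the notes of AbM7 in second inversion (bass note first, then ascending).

E♭  G  A♭  C

In root position, AbM7 is A♭–C–E♭–G.
Second inversion puts the fifth (E♭) in the bass.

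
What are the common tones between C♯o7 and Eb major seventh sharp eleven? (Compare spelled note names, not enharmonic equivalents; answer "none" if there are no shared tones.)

G  Bb

C♯o7: C# E G Bb
Eb major seventh sharp eleven: Eb G Bb D A
Common to both → G, Bb.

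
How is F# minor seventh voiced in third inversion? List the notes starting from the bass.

In root position, F# minor seventh is F-sharp–A–C-sharp–E.
Third inversion puts the seventh (E) in the bass.

E F-sharp A C-sharp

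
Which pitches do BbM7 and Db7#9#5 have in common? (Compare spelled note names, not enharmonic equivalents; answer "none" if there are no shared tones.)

BbM7: Bb D F A
Db7#9#5: Db F A Cb E
Common to both → F, A.

F A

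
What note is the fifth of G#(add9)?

D♯

G#(add9) is built on G♯; its 5th is a perfect 5th above the root.
A fifth above G uses the letter D, and the perfect 5th above G♯ is D♯.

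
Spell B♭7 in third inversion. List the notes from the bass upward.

Ab, Bb, D, F

B♭7 = Bb–D–F–Ab; third inversion → seventh (Ab) lowest.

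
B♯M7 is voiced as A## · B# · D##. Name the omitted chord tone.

B♯M7 = B#, D##, F##, A##. The voicing lacks the 5th (perfect 5th), F##.

F##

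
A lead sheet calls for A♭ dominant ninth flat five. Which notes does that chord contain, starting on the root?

A♭ dominant ninth flat five is a dominant ninth flat five built on Ab.
- root: Ab
- major 3rd: C
- diminished 5th: Ebb
- minor 7th: Gb
- major 9th: Bb

Ab, C, Ebb, Gb, Bb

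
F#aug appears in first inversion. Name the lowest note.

F#aug = F#–A#–C##. First inversion → third in the bass = A#.

A#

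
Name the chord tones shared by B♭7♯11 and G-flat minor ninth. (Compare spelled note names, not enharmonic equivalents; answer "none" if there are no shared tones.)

Ab

B♭7♯11 = Bb, D, F, Ab, E.
G-flat minor ninth = Gb, Bbb, Db, Fb, Ab.
Shared: Ab.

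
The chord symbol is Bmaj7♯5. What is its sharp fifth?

Root of Bmaj7♯5 = B. The 5th is an augmented 5th: B up an augmented 5th → F##.

F##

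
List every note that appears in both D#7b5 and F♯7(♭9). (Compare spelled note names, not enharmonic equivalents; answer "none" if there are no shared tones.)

C#

D#7b5 = D#, F##, A, C#.
F♯7(♭9) = F#, A#, C#, E, G.
Shared: C#.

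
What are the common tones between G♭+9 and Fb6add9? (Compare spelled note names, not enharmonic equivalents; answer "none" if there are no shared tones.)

G♭+9 = Gb, Bb, D, Fb, Ab.
Fb6add9 = Fb, Ab, Cb, Db, Gb.
Shared: Gb, Fb, Ab.

Gb Fb Ab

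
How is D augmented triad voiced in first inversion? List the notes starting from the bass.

F#, A#, D

D augmented triad = D–F#–A#; first inversion → third (F#) lowest.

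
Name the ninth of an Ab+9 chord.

Root of Ab+9 = Ab. The 9th is a major 9th: Ab up a major 9th → Bb.

Bb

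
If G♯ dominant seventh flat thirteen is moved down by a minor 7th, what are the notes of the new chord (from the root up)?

G# down a minor 7th → A#. New chord: A# dominant seventh flat thirteen.
Root: A#
Major 3rd (3rd): C##
Perfect 5th (5th): E#
Minor 7th (7th): G#
Minor 13th (13th): F#

A#, C##, E#, G#, F#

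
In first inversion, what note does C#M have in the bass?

E#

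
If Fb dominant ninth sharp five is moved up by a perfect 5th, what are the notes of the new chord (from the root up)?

F-flat up a perfect 5th → C-flat. New chord: C-flat dominant ninth sharp five.
root → C-flat
3rd (major 3rd) → E-flat
5th (augmented 5th) → G
7th (minor 7th) → B-double-flat
9th (major 9th) → D-flat

C-flat, E-flat, G, B-double-flat, D-flat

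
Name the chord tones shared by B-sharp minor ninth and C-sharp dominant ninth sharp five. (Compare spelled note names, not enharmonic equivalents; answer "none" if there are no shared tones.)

D#

B-sharp minor ninth: B# D# F## A# C##
C-sharp dominant ninth sharp five: C# E# G## B D#
Common to both → D#.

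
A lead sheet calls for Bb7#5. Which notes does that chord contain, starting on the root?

Bb7#5 is an augmented seventh built on Bb.
root → Bb
3rd (major 3rd) → D
5th (augmented 5th) → F#
7th (minor 7th) → Ab

Bb  D  F#  Ab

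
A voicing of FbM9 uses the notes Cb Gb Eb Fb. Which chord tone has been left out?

Ab

The full FbM9 chord is Fb, Ab, Cb, Eb, Gb.
Comparing with the voicing, the major 3rd (3rd) — Ab — is absent.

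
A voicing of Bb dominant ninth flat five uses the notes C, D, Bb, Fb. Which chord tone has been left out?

Ab

The full Bb dominant ninth flat five chord is Bb, D, Fb, Ab, C.
Comparing with the voicing, the minor 7th (7th) — Ab — is absent.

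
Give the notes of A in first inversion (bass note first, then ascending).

In root position, A is A–C#–E.
First inversion puts the third (C#) in the bass.

C# – E – A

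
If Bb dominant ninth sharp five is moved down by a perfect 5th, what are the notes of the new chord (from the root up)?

Eb G B Db F

A perfect 5th down from Bb is Eb, so the new chord is Eb dominant ninth sharp five.
Eb — root
G — major 3rd
B — augmented 5th
Db — minor 7th
F — major 9th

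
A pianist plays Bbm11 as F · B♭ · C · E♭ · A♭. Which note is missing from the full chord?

Bbm11 = B♭, D♭, F, A♭, C, E♭. The voicing lacks the 3rd (minor 3rd), D♭.

D♭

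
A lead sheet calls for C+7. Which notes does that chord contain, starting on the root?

C+7 is an augmented seventh built on C.
root → C
3rd (major 3rd) → E
5th (augmented 5th) → G#
7th (minor 7th) → Bb

C E G# Bb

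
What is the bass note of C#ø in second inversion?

G

C#ø in root position is C#–E–G–B.
Second inversion places the fifth in the bass, which is G.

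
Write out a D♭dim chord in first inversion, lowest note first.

In root position, D♭dim is D♭–F♭–A𝄫.
First inversion puts the third (F♭) in the bass.

F♭, A𝄫, D♭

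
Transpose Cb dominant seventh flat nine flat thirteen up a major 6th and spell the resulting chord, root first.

Transposed root: C-flat → A-flat (major 6th up). So we spell A-flat dominant seventh flat nine flat thirteen:
A-flat — root
C — major 3rd
E-flat — perfect 5th
G-flat — minor 7th
B-double-flat — minor 9th
F-flat — minor 13th

A-flat C E-flat G-flat B-double-flat F-flat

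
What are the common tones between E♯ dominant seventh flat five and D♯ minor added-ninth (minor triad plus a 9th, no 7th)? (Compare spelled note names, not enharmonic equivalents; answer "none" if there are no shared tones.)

E♯ dominant seventh flat five: E-sharp G-double-sharp B D-sharp
D♯ minor added-ninth: D-sharp F-sharp A-sharp E-sharp
Common to both → E-sharp, D-sharp.

E-sharp, D-sharp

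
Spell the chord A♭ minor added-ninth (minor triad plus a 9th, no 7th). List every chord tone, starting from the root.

A♭ minor added-ninth: minor added-ninth on Ab.
root → Ab
3rd (minor 3rd) → Cb
5th (perfect 5th) → Eb
9th (major 9th) → Bb

Ab  Cb  Eb  Bb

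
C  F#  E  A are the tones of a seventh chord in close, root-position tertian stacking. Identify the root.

Stacking in thirds gives F# – A – C – E, so F# is the root — F# half-diminished seventh.

F#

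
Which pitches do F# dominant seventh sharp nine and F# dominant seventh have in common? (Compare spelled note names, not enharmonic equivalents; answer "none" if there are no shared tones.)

F#, A#, C#, E

F# dominant seventh sharp nine = F#, A#, C#, E, G##.
F# dominant seventh = F#, A#, C#, E.
Shared: F#, A#, C#, E.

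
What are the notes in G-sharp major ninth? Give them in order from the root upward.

G-sharp B-sharp D-sharp F-double-sharp A-sharp

G-sharp major ninth is a major ninth built on G-sharp.
G-sharp — root
B-sharp — major 3rd
D-sharp — perfect 5th
F-double-sharp — major 7th
A-sharp — major 9th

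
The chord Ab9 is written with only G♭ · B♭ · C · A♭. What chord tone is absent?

E♭

The full Ab9 chord is A♭, C, E♭, G♭, B♭.
Comparing with the voicing, the perfect 5th (5th) — E♭ — is absent.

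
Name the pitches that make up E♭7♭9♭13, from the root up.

Eb, G, Bb, Db, Fb, Cb

E♭7♭9♭13: dominant seventh flat nine flat thirteen on Eb.
Root: Eb
Major 3rd (3rd): G
Perfect 5th (5th): Bb
Minor 7th (7th): Db
Minor 9th (9th): Fb
Minor 13th (13th): Cb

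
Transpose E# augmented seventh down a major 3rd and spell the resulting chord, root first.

E-sharp down a major 3rd → C-sharp. New chord: C-sharp augmented seventh.
- root: C-sharp
- major 3rd: E-sharp
- augmented 5th: G-double-sharp
- minor 7th: B

C-sharp E-sharp G-double-sharp B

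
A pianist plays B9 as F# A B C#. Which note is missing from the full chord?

The full B9 chord is B, D#, F#, A, C#.
Comparing with the voicing, the major 3rd (3rd) — D# — is absent.

D#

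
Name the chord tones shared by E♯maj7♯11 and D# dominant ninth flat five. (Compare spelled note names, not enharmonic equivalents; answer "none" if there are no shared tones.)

E♯maj7♯11: E# G## B# D## A##
D# dominant ninth flat five: D# F## A C# E#
Common to both → E#.

E#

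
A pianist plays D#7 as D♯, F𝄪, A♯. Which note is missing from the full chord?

C♯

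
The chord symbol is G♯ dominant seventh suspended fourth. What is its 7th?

F♯

G♯ dominant seventh suspended fourth is built on G♯; its 7th is a minor 7th above the root.
A seventh above G uses the letter F, and the minor 7th above G♯ is F♯.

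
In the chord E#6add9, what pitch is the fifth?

B#

Root of E#6add9 = E#. The 5th is a perfect 5th: E# up a perfect 5th → B#.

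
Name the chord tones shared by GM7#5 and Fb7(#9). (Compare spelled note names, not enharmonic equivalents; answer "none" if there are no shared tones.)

G

GM7#5: G B D# F#
Fb7(#9): Fb Ab Cb Ebb G
Common to both → G.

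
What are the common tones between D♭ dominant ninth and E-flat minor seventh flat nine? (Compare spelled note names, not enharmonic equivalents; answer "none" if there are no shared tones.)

D-flat – E-flat

D♭ dominant ninth: D-flat F A-flat C-flat E-flat
E-flat minor seventh flat nine: E-flat G-flat B-flat D-flat F-flat
Common to both → D-flat, E-flat.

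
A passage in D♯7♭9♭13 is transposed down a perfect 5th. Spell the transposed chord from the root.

Transposed root: D♯ → G♯ (perfect 5th down). So we spell G♯ dominant seventh flat nine flat thirteen:
G♯ — root
B♯ — major 3rd
D♯ — perfect 5th
F♯ — minor 7th
A — minor 9th
E — minor 13th

G♯, B♯, D♯, F♯, A, E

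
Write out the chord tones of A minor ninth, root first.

A  C  E  G  B

Root A, quality minor ninth:
A — root
C — minor 3rd
E — perfect 5th
G — minor 7th
B — major 9th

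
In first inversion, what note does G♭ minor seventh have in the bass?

G♭ minor seventh = Gb–Bbb–Db–Fb. First inversion → third in the bass = Bbb.

Bbb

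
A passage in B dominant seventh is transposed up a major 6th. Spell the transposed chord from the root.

A major 6th up from B is G♯, so the new chord is G♯ dominant seventh.
- root: G♯
- major 3rd: B♯
- perfect 5th: D♯
- minor 7th: F♯

G♯, B♯, D♯, F♯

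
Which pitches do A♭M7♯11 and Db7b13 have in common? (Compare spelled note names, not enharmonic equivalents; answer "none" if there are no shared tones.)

A♭M7♯11: A♭ C E♭ G D
Db7b13: D♭ F A♭ C♭ B𝄫
Common to both → A♭.

A♭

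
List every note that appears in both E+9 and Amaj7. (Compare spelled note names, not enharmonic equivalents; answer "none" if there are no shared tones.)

E+9 = E, G#, B#, D, F#.
Amaj7 = A, C#, E, G#.
Shared: E, G#.

E – G#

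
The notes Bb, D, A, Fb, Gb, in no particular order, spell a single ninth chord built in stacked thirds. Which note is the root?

Gb

Stacking in thirds gives Gb – Bb – D – Fb – A, so Gb is the root — Gb dominant seventh sharp nine sharp five.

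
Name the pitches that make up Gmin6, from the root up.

G, Bb, D, E

Root G, quality minor sixth:
- root: G
- minor 3rd: Bb
- perfect 5th: D
- major 6th: E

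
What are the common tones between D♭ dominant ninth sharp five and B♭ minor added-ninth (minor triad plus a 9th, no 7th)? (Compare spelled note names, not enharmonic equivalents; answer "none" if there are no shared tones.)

D♭ dominant ninth sharp five = D-flat, F, A, C-flat, E-flat.
B♭ minor added-ninth = B-flat, D-flat, F, C.
Shared: D-flat, F.

D-flat F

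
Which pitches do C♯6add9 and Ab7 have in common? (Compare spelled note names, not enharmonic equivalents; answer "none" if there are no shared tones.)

C♯6add9 = C#, E#, G#, A#, D#.
Ab7 = Ab, C, Eb, Gb.
Shared: none.

none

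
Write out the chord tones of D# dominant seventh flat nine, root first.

D#  F##  A#  C#  E

D# dominant seventh flat nine: dominant seventh flat nine on D#.
Root: D#
Major 3rd (3rd): F##
Perfect 5th (5th): A#
Minor 7th (7th): C#
Minor 9th (9th): E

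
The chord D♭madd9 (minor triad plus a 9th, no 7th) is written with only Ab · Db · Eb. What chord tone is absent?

Fb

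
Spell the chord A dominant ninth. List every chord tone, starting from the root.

A  C♯  E  G  B

A dominant ninth: dominant ninth on A.
- root: A
- major 3rd: C♯
- perfect 5th: E
- minor 7th: G
- major 9th: B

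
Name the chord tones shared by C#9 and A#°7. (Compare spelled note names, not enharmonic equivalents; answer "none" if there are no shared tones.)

C#

C#9 = C#, E#, G#, B, D#.
A#°7 = A#, C#, E, G.
Shared: C#.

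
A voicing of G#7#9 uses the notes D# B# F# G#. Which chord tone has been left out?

A##

G#7#9 = G#, B#, D#, F#, A##. The voicing lacks the 9th (augmented 9th), A##.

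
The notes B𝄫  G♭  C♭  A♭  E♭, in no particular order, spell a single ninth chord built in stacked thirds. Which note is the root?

Arranged so that each adjacent pair is a third by letter name: A♭ – C♭ – E♭ – G♭ – B𝄫.
The bottom of that stack, A♭, is the root (this is A♭ minor seventh flat nine).

A♭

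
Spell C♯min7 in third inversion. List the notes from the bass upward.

B – C# – E – G#

C♯min7 = C#–E–G#–B; third inversion → seventh (B) lowest.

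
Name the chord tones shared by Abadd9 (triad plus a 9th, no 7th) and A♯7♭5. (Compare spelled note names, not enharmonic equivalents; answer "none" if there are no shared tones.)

none

Abadd9 = Ab, C, Eb, Bb.
A♯7♭5 = A#, C##, E, G#.
Shared: none.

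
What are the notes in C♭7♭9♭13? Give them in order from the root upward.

Root Cb, quality dominant seventh flat nine flat thirteen:
Cb — root
Eb — major 3rd
Gb — perfect 5th
Bbb — minor 7th
Dbb — minor 9th
Abb — minor 13th

Cb  Eb  Gb  Bbb  Dbb  Abb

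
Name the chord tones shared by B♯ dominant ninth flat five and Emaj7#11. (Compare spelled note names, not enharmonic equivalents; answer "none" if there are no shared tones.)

A#

B♯ dominant ninth flat five = B#, D##, F#, A#, C##.
Emaj7#11 = E, G#, B, D#, A#.
Shared: A#.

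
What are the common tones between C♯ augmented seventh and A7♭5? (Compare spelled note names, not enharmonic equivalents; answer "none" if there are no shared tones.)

C♯ augmented seventh: C# E# G## B
A7♭5: A C# Eb G
Common to both → C#.

C#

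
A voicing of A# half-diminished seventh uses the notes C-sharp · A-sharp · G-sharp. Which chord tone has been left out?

The full A# half-diminished seventh chord is A-sharp, C-sharp, E, G-sharp.
Comparing with the voicing, the diminished 5th (5th) — E — is absent.

E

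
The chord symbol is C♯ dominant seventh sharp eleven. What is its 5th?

G-sharp

C♯ dominant seventh sharp eleven is built on C-sharp; its 5th is a perfect 5th above the root.
A fifth above C uses the letter G, and the perfect 5th above C-sharp is G-sharp.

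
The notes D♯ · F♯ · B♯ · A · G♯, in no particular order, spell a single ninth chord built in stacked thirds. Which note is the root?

G♯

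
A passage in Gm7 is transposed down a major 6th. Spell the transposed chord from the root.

Bb Db F Ab

G down a major 6th → Bb. New chord: Bb minor seventh.
Root: Bb
Minor 3rd (3rd): Db
Perfect 5th (5th): F
Minor 7th (7th): Ab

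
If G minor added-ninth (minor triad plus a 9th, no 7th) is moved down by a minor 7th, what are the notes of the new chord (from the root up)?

A  C  E  B

Transposed root: G → A (minor 7th down). So we spell A minor added-ninth:
root → A
3rd (minor 3rd) → C
5th (perfect 5th) → E
9th (major 9th) → B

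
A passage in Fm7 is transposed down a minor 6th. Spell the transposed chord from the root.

A, C, E, G

F down a minor 6th → A. New chord: A minor seventh.
- root: A
- minor 3rd: C
- perfect 5th: E
- minor 7th: G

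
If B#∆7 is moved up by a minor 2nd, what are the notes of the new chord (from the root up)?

C# E# G# B#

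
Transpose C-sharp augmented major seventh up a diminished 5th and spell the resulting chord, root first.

A diminished 5th up from C-sharp is G, so the new chord is G augmented major seventh.
G — root
B — major 3rd
D-sharp — augmented 5th
F-sharp — major 7th

G, B, D-sharp, F-sharp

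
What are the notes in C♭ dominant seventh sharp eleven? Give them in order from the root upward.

Cb, Eb, Gb, Bbb, F

Root Cb, quality dominant seventh sharp eleven:
- root: Cb
- major 3rd: Eb
- perfect 5th: Gb
- minor 7th: Bbb
- augmented 11th: F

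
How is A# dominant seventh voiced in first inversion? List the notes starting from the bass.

C-double-sharp – E-sharp – G-sharp – A-sharp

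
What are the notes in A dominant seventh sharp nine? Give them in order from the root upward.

A C# E G B#

Root A, quality dominant seventh sharp nine:
A — root
C# — major 3rd
E — perfect 5th
G — minor 7th
B# — augmented 9th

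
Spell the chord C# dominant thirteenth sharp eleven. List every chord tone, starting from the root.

C# – E# – G# – B – D# – F## – A#

C# dominant thirteenth sharp eleven is a dominant thirteenth sharp eleven built on C#.
Root: C#
Major 3rd (3rd): E#
Perfect 5th (5th): G#
Minor 7th (7th): B
Major 9th (9th): D#
Augmented 11th (11th): F##
Major 13th (13th): A#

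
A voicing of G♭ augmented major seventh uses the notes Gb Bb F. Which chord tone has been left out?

G♭ augmented major seventh = Gb, Bb, D, F. The voicing lacks the 5th (augmented 5th), D.

D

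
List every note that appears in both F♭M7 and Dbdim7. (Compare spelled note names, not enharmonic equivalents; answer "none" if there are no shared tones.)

F♭

F♭M7 = F♭, A♭, C♭, E♭.
Dbdim7 = D♭, F♭, A𝄫, C𝄫.
Shared: F♭.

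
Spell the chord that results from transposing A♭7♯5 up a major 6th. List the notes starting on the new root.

F – A – C# – Eb

Ab up a major 6th → F. New chord: F augmented seventh.
root → F
3rd (major 3rd) → A
5th (augmented 5th) → C#
7th (minor 7th) → Eb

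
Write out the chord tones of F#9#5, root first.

F#9#5 is a dominant ninth sharp five built on F#.
F# — root
A# — major 3rd
C## — augmented 5th
E — minor 7th
G# — major 9th

F# – A# – C## – E – G#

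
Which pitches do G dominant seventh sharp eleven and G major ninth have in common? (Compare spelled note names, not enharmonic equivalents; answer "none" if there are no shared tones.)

G dominant seventh sharp eleven: G B D F C-sharp
G major ninth: G B D F-sharp A
Common to both → G, B, D.

G, B, D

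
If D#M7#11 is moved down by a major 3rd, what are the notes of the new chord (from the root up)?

Transposed root: D# → B (major 3rd down). So we spell B major seventh sharp eleven:
Root: B
Major 3rd (3rd): D#
Perfect 5th (5th): F#
Major 7th (7th): A#
Augmented 11th (11th): E#

B, D#, F#, A#, E#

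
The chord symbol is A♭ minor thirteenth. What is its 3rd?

Root of A♭ minor thirteenth = A-flat. The 3rd is a minor 3rd: A-flat up a minor 3rd → C-flat.

C-flat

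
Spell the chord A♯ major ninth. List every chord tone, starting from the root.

A♯ – C𝄪 – E♯ – G𝄪 – B♯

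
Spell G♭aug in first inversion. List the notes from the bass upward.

Bb  D  Gb

G♭aug = Gb–Bb–D; first inversion → third (Bb) lowest.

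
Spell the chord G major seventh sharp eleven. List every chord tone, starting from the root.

G, B, D, F-sharp, C-sharp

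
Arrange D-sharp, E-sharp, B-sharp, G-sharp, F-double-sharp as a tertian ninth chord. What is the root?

E-sharp

Stacking in thirds gives E-sharp – G-sharp – B-sharp – D-sharp – F-double-sharp, so E-sharp is the root — E-sharp minor ninth.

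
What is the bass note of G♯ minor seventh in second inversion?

D-sharp

G♯ minor seventh = G-sharp–B–D-sharp–F-sharp. Second inversion → fifth in the bass = D-sharp.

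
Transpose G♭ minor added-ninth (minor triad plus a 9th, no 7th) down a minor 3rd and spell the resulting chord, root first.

G-flat down a minor 3rd → E-flat. New chord: E-flat minor added-ninth.
E-flat — root
G-flat — minor 3rd
B-flat — perfect 5th
F — major 9th

E-flat – G-flat – B-flat – F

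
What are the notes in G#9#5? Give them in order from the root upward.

G#, B#, D##, F#, A#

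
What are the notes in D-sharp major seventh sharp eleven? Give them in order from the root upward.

D# – F## – A# – C## – G##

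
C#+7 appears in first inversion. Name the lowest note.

C#+7 = C#–E#–G##–B. First inversion → third in the bass = E#.

E#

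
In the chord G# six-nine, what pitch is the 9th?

Root of G# six-nine = G-sharp. The 9th is a major 9th: G-sharp up a major 9th → A-sharp.

A-sharp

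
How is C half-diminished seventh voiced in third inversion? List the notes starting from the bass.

In root position, C half-diminished seventh is C–E-flat–G-flat–B-flat.
Third inversion puts the seventh (B-flat) in the bass.

B-flat C E-flat G-flat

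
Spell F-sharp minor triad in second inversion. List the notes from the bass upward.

C#, F#, A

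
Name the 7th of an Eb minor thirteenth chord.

Db

Eb minor thirteenth is built on Eb; its 7th is a minor 7th above the root.
A seventh above E uses the letter D, and the minor 7th above Eb is Db.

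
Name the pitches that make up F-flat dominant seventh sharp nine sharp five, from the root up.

F-flat dominant seventh sharp nine sharp five: dominant seventh sharp nine sharp five on Fb.
- root: Fb
- major 3rd: Ab
- augmented 5th: C
- minor 7th: Ebb
- augmented 9th: G

Fb Ab C Ebb G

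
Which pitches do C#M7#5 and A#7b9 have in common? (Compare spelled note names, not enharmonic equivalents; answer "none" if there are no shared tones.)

C#M7#5 = C#, E#, G##, B#.
A#7b9 = A#, C##, E#, G#, B.
Shared: E#.

E#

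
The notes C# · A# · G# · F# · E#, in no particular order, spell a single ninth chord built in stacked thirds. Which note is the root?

Arranged so that each adjacent pair is a third by letter name: F# – A# – C# – E# – G#.
The bottom of that stack, F#, is the root (this is F# major ninth).

F#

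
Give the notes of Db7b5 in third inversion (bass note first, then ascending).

C♭, D♭, F, A𝄫

Db7b5 = D♭–F–A𝄫–C♭; third inversion → seventh (C♭) lowest.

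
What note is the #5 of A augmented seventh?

Root of A augmented seventh = A. The 5th is an augmented 5th: A up an augmented 5th → E-sharp.

E-sharp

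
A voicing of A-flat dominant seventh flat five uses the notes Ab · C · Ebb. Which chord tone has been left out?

Gb

A-flat dominant seventh flat five = Ab, C, Ebb, Gb. The voicing lacks the 7th (minor 7th), Gb.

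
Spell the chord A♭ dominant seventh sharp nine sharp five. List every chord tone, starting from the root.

Ab C E Gb B

A♭ dominant seventh sharp nine sharp five is a dominant seventh sharp nine sharp five built on Ab.
Root: Ab
Major 3rd (3rd): C
Augmented 5th (5th): E
Minor 7th (7th): Gb
Augmented 9th (9th): B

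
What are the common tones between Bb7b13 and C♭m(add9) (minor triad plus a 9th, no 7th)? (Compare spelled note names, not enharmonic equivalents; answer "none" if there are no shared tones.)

Bb7b13 = Bb, D, F, Ab, Gb.
C♭m(add9) = Cb, Ebb, Gb, Db.
Shared: Gb.

Gb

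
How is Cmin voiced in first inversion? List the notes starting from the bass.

Eb, G, C

Cmin = C–Eb–G; first inversion → third (Eb) lowest.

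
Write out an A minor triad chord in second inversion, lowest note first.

In root position, A minor triad is A–C–E.
Second inversion puts the fifth (E) in the bass.

E A C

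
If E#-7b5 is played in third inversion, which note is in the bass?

E#-7b5 in root position is E#–G#–B–D#.
Third inversion places the seventh in the bass, which is D#.

D#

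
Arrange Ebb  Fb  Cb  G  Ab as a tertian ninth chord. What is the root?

Fb

Stacking in thirds gives Fb – Ab – Cb – Ebb – G, so Fb is the root — Fb dominant seventh sharp nine.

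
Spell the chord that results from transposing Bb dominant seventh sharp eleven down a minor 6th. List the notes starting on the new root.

A minor 6th down from B-flat is D, so the new chord is D dominant seventh sharp eleven.
Root: D
Major 3rd (3rd): F-sharp
Perfect 5th (5th): A
Minor 7th (7th): C
Augmented 11th (11th): G-sharp

D – F-sharp – A – C – G-sharp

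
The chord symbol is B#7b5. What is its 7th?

A♯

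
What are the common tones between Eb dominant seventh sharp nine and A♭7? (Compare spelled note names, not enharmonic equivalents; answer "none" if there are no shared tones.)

E♭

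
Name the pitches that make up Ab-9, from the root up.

A♭, C♭, E♭, G♭, B♭

Ab-9 is a minor ninth built on A♭.
A♭ — root
C♭ — minor 3rd
E♭ — perfect 5th
G♭ — minor 7th
B♭ — major 9th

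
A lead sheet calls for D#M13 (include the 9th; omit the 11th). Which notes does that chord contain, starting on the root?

Root D#, quality major thirteenth:
root → D#
3rd (major 3rd) → F##
5th (perfect 5th) → A#
7th (major 7th) → C##
9th (major 9th) → E#
13th (major 13th) → B#

D# – F## – A# – C## – E# – B#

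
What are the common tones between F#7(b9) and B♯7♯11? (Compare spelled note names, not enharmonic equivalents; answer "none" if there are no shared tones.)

A#

F#7(b9): F# A# C# E G
B♯7♯11: B# D## F## A# E##
Common to both → A#.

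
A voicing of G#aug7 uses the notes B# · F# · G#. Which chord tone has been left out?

D##

The full G#aug7 chord is G#, B#, D##, F#.
Comparing with the voicing, the augmented 5th (5th) — D## — is absent.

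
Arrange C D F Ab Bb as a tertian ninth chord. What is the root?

Arranged so that each adjacent pair is a third by letter name: Bb – D – F – Ab – C.
The bottom of that stack, Bb, is the root (this is Bb dominant ninth).

Bb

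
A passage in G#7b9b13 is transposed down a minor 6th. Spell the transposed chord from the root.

Transposed root: G# → B# (minor 6th down). So we spell B# dominant seventh flat nine flat thirteen:
Root: B#
Major 3rd (3rd): D##
Perfect 5th (5th): F##
Minor 7th (7th): A#
Minor 9th (9th): C#
Minor 13th (13th): G#

B# D## F## A# C# G#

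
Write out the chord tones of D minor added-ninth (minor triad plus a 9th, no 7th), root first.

D minor added-ninth is a minor added-ninth built on D.
Root: D
Minor 3rd (3rd): F
Perfect 5th (5th): A
Major 9th (9th): E

D, F, A, E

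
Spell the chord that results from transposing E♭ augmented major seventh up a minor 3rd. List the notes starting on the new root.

G-flat  B-flat  D  F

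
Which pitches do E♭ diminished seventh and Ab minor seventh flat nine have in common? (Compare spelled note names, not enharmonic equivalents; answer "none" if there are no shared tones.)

E♭ diminished seventh: E-flat G-flat B-double-flat D-double-flat
Ab minor seventh flat nine: A-flat C-flat E-flat G-flat B-double-flat
Common to both → E-flat, G-flat, B-double-flat.

E-flat G-flat B-double-flat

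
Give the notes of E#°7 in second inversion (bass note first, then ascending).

E#°7 = E#–G#–B–D; second inversion → fifth (B) lowest.

B, D, E#, G#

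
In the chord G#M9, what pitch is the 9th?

A#

G#M9 is built on G#; its 9th is a major 9th above the root.
A second above G uses the letter A, and the major 9th above G# is A#.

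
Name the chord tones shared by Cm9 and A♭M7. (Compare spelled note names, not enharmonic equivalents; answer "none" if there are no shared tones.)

C  Eb  G

Cm9 = C, Eb, G, Bb, D.
A♭M7 = Ab, C, Eb, G.
Shared: C, Eb, G.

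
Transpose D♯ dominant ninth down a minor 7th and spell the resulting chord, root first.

E♯ – G𝄪 – B♯ – D♯ – F𝄪

A minor 7th down from D♯ is E♯, so the new chord is E♯ dominant ninth.
Root: E♯
Major 3rd (3rd): G𝄪
Perfect 5th (5th): B♯
Minor 7th (7th): D♯
Major 9th (9th): F𝄪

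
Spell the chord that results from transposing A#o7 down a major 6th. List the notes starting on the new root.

C♯, E, G, B♭

Transposed root: A♯ → C♯ (major 6th down). So we spell C♯ diminished seventh:
C♯ — root
E — minor 3rd
G — diminished 5th
B♭ — diminished 7th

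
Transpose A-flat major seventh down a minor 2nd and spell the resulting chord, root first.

G, B, D, F#

Transposed root: Ab → G (minor 2nd down). So we spell G major seventh:
Root: G
Major 3rd (3rd): B
Perfect 5th (5th): D
Major 7th (7th): F#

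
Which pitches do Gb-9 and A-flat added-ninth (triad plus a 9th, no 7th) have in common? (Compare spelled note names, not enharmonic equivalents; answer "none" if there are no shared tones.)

Gb-9 = Gb, Bbb, Db, Fb, Ab.
A-flat added-ninth = Ab, C, Eb, Bb.
Shared: Ab.

Ab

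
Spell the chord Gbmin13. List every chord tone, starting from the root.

Gb, Bbb, Db, Fb, Ab, Cb, Eb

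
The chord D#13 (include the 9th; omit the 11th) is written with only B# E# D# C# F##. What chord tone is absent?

D#13 = D#, F##, A#, C#, E#, B#. The voicing lacks the 5th (perfect 5th), A#.

A#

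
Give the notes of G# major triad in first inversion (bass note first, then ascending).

In root position, G# major triad is G-sharp–B-sharp–D-sharp.
First inversion puts the third (B-sharp) in the bass.

B-sharp, D-sharp, G-sharp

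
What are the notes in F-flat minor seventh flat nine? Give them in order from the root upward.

F-flat minor seventh flat nine is a minor seventh flat nine built on F♭.
F♭ — root
A𝄫 — minor 3rd
C♭ — perfect 5th
E𝄫 — minor 7th
G𝄫 — minor 9th

F♭  A𝄫  C♭  E𝄫  G𝄫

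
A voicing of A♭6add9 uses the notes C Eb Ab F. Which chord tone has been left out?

Bb

The full A♭6add9 chord is Ab, C, Eb, F, Bb.
Comparing with the voicing, the major 9th (9th) — Bb — is absent.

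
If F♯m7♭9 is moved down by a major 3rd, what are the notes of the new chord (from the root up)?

D – F – A – C – Eb

A major 3rd down from F# is D, so the new chord is D minor seventh flat nine.
D — root
F — minor 3rd
A — perfect 5th
C — minor 7th
Eb — minor 9th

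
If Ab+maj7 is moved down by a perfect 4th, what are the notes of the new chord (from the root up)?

Transposed root: A♭ → E♭ (perfect 4th down). So we spell E♭ augmented major seventh:
- root: E♭
- major 3rd: G
- augmented 5th: B
- major 7th: D

E♭  G  B  D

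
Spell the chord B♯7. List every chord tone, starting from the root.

B♯7 is a dominant seventh built on B#.
root → B#
3rd (major 3rd) → D##
5th (perfect 5th) → F##
7th (minor 7th) → A#

B#  D##  F##  A#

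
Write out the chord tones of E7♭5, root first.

E  G♯  B♭  D

Root E, quality dominant seventh flat five:
- root: E
- major 3rd: G♯
- diminished 5th: B♭
- minor 7th: D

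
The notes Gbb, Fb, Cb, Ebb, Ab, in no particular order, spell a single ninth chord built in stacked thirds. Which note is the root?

Fb

Arranged so that each adjacent pair is a third by letter name: Fb – Ab – Cb – Ebb – Gbb.
The bottom of that stack, Fb, is the root (this is Fb dominant seventh flat nine).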